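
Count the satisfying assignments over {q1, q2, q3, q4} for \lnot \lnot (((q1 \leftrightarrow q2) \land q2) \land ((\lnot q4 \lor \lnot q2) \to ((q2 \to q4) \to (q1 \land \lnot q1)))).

4

Initial set: {T \lnot \lnot (((q1 \leftrightarrow q2) \land q2) \land ((\lnot q4 \lor \lnot q2) \to ((q2 \to q4) \to (q1 \land \lnot q1))))}.
T \lnot \lnot (((q1 \leftrightarrow q2) \land q2) \land ((\lnot q4 \lor \lnot q2) \to ((q2 \to q4) \to (q1 \land \lnot q1)))): drop double negation, giving T (((q1 \leftrightarrow q2) \land q2) \land ((\lnot q4 \lor \lnot q2) \to ((q2 \to q4) \to (q1 \land \lnot q1)))).
T (((q1 \leftrightarrow q2) \land q2) \land ((\lnot q4 \lor \lnot q2) \to ((q2 \to q4) \to (q1 \land \lnot q1)))): α-rule — add T ((q1 \leftrightarrow q2) \land q2), T ((\lnot q4 \lor \lnot q2) \to ((q2 \to q4) \to (q1 \land \lnot q1))).
T ((q1 \leftrightarrow q2) \land q2): α-rule — add T (q1 \leftrightarrow q2), T q2.
T ((\lnot q4 \lor \lnot q2) \to ((q2 \to q4) \to (q1 \land \lnot q1))): β-rule — branch into F (\lnot q4 \lor \lnot q2)  //  T ((q2 \to q4) \to (q1 \land \lnot q1)).
  branch 1 (add F (\lnot q4 \lor \lnot q2)):
    F (\lnot q4 \lor \lnot q2): α-rule — add F \lnot q4, F \lnot q2.
    T (q1 \leftrightarrow q2): β-rule — branch into T q1, T q2  //  F q1, F q2.
      branch 1.1 (add T q1, T q2):
        ○ open, literals {q1=1, q2=1, q4=1}.
      branch 1.2 (add F q1, F q2):
        × closes — contains both q2 and \lnot q2.
  branch 2 (add T ((q2 \to q4) \to (q1 \land \lnot q1))):
    T (q1 \leftrightarrow q2): β-rule — branch into T q1, T q2  //  F q1, F q2.
      branch 2.1 (add T q1, T q2):
        T ((q2 \to q4) \to (q1 \land \lnot q1)): β-rule — branch into F (q2 \to q4)  //  T (q1 \land \lnot q1).
          branch 2.1.1 (add F (q2 \to q4)):
            F (q2 \to q4): α-rule — add T q2, F q4.
            ○ open, literals {q1=1, q2=1, q4=0}.
          branch 2.1.2 (add T (q1 \land \lnot q1)):
            T (q1 \land \lnot q1): α-rule — add T q1, T \lnot q1.
            × closes — contains both q1 and \lnot q1.
      branch 2.2 (add F q1, F q2):
        × closes — contains both q2 and \lnot q2.
3 branches closed, 2 open.
Each open branch fixes some atoms; the unmentioned ones are free. Counting distinct full assignments: branch {q1=1, q2=1, q4=1} (q3) contributes 2 new; branch {q1=1, q2=1, q4=0} (q3) contributes 2 new. Total: 4.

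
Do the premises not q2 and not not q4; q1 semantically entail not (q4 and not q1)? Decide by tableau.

Initial set: {(not q2 and not not q4); q1; not not (q4 and not q1)}.
(not q2 and not not q4): α-rule — add not q2, not not q4.
not not (q4 and not q1): α-rule — add q4, not q1.
× closes — contains both q1 and not q1.
All 1 branch closes.
Every branch closed, so the premises entail the conclusion.

Yes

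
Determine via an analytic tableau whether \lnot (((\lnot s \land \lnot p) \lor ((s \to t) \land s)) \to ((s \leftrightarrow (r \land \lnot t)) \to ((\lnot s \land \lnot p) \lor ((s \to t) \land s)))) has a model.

Initial set: {\lnot (((\lnot s \land \lnot p) \lor ((s \to t) \land s)) \to ((s \leftrightarrow (r \land \lnot t)) \to ((\lnot s \land \lnot p) \lor ((s \to t) \land s))))}.
\lnot (((\lnot s \land \lnot p) \lor ((s \to t) \land s)) \to ((s \leftrightarrow (r \land \lnot t)) \to ((\lnot s \land \lnot p) \lor ((s \to t) \land s)))): α-rule — add ((\lnot s \land \lnot p) \lor ((s \to t) \land s)), \lnot ((s \leftrightarrow (r \land \lnot t)) \to ((\lnot s \land \lnot p) \lor ((s \to t) \land s))).
\lnot ((s \leftrightarrow (r \land \lnot t)) \to ((\lnot s \land \lnot p) \lor ((s \to t) \land s))): α-rule — add (s \leftrightarrow (r \land \lnot t)), \lnot ((\lnot s \land \lnot p) \lor ((s \to t) \land s)).
\lnot ((\lnot s \land \lnot p) \lor ((s \to t) \land s)): α-rule — add \lnot (\lnot s \land \lnot p), \lnot ((s \to t) \land s).
((\lnot s \land \lnot p) \lor ((s \to t) \land s)): β-rule — branch into (\lnot s \land \lnot p)  //  ((s \to t) \land s).
  branch 1 (add (\lnot s \land \lnot p)):
    (\lnot s \land \lnot p): α-rule — add \lnot s, \lnot p.
    (s \leftrightarrow (r \land \lnot t)): β-rule — branch into s, (r \land \lnot t)  //  \lnot s, \lnot (r \land \lnot t).
      branch 1.1 (add s, (r \land \lnot t)):
        × closes — contains both s and \lnot s.
      branch 1.2 (add \lnot s, \lnot (r \land \lnot t)):
        \lnot (\lnot s \land \lnot p): β-rule — branch into \lnot \lnot s  //  \lnot \lnot p.
          branch 1.2.1 (add \lnot \lnot s):
            × closes — contains both s and \lnot s.
          branch 1.2.2 (add \lnot \lnot p):
            × closes — contains both p and \lnot p.
  branch 2 (add ((s \to t) \land s)):
    ((s \to t) \land s): α-rule — add (s \to t), s.
    (s \leftrightarrow (r \land \lnot t)): β-rule — branch into s, (r \land \lnot t)  //  \lnot s, \lnot (r \land \lnot t).
      branch 2.1 (add s, (r \land \lnot t)):
        (r \land \lnot t): α-rule — add r, \lnot t.
        \lnot (\lnot s \land \lnot p): β-rule — branch into \lnot \lnot s  //  \lnot \lnot p.
          branch 2.1.1 (add \lnot \lnot s):
            \lnot ((s \to t) \land s): β-rule — branch into \lnot (s \to t)  //  \lnot s.
              branch 2.1.1.1 (add \lnot (s \to t)):
                \lnot (s \to t): α-rule — add s, \lnot t.
                (s \to t): β-rule — branch into \lnot s  //  t.
                  branch 2.1.1.1.1 (add \lnot s):
                    × closes — contains both s and \lnot s.
                  branch 2.1.1.1.2 (add t):
                    × closes — contains both t and \lnot t.
              branch 2.1.1.2 (add \lnot s):
                × closes — contains both s and \lnot s.
          branch 2.1.2 (add \lnot \lnot p):
            \lnot ((s \to t) \land s): β-rule — branch into \lnot (s \to t)  //  \lnot s.
              branch 2.1.2.1 (add \lnot (s \to t)):
                \lnot (s \to t): α-rule — add s, \lnot t.
                (s \to t): β-rule — branch into \lnot s  //  t.
                  branch 2.1.2.1.1 (add \lnot s):
                    × closes — contains both s and \lnot s.
                  branch 2.1.2.1.2 (add t):
                    × closes — contains both t and \lnot t.
              branch 2.1.2.2 (add \lnot s):
                × closes — contains both s and \lnot s.
      branch 2.2 (add \lnot s, \lnot (r \land \lnot t)):
        × closes — contains both s and \lnot s.
All 10 branches close.
Every branch closed; the formula is unsatisfiable.

Unsatisfiable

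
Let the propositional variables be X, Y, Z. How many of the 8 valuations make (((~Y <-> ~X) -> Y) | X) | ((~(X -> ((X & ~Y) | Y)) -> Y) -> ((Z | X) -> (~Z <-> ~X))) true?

7

Initial set: {T ((((~Y <-> ~X) -> Y) | X) | ((~(X -> ((X & ~Y) | Y)) -> Y) -> ((Z | X) -> (~Z <-> ~X))))}.
T ((((~Y <-> ~X) -> Y) | X) | ((~(X -> ((X & ~Y) | Y)) -> Y) -> ((Z | X) -> (~Z <-> ~X)))): β-rule — branch into T (((~Y <-> ~X) -> Y) | X)  //  T ((~(X -> ((X & ~Y) | Y)) -> Y) -> ((Z | X) -> (~Z <-> ~X))).
  branch 1 (add T (((~Y <-> ~X) -> Y) | X)):
    T (((~Y <-> ~X) -> Y) | X): β-rule — branch into T ((~Y <-> ~X) -> Y)  //  T X.
      branch 1.1 (add T ((~Y <-> ~X) -> Y)):
        T ((~Y <-> ~X) -> Y): β-rule — branch into F (~Y <-> ~X)  //  T Y.
          branch 1.1.1 (add F (~Y <-> ~X)):
            F (~Y <-> ~X): β-rule — branch into T ~Y, F ~X  //  F ~Y, T ~X.
              branch 1.1.1.1 (add T ~Y, F ~X):
                ○ open, literals {X=true, Y=false}.
              branch 1.1.1.2 (add F ~Y, T ~X):
                ○ open, literals {X=false, Y=true}.
          branch 1.1.2 (add T Y):
            ○ open, literals {Y=true}.
      branch 1.2 (add T X):
        ○ open, literals {X=true}.
  branch 2 (add T ((~(X -> ((X & ~Y) | Y)) -> Y) -> ((Z | X) -> (~Z <-> ~X)))):
    T ((~(X -> ((X & ~Y) | Y)) -> Y) -> ((Z | X) -> (~Z <-> ~X))): β-rule — branch into F (~(X -> ((X & ~Y) | Y)) -> Y)  //  T ((Z | X) -> (~Z <-> ~X)).
      branch 2.1 (add F (~(X -> ((X & ~Y) | Y)) -> Y)):
        F (~(X -> ((X & ~Y) | Y)) -> Y): α-rule — add T ~(X -> ((X & ~Y) | Y)), F Y.
        T ~(X -> ((X & ~Y) | Y)): α-rule — add T X, F ((X & ~Y) | Y).
        F ((X & ~Y) | Y): α-rule — add F (X & ~Y), F Y.
        F (X & ~Y): β-rule — branch into F X  //  F ~Y.
          branch 2.1.1 (add F X):
            × closes — contains both X and ~X.
          branch 2.1.2 (add F ~Y):
            × closes — contains both Y and ~Y.
      branch 2.2 (add T ((Z | X) -> (~Z <-> ~X))):
        T ((Z | X) -> (~Z <-> ~X)): β-rule — branch into F (Z | X)  //  T (~Z <-> ~X).
          branch 2.2.1 (add F (Z | X)):
            F (Z | X): α-rule — add F Z, F X.
            ○ open, literals {X=false, Z=false}.
          branch 2.2.2 (add T (~Z <-> ~X)):
            T (~Z <-> ~X): β-rule — branch into T ~Z, T ~X  //  F ~Z, F ~X.
              branch 2.2.2.1 (add T ~Z, T ~X):
                ○ open, literals {X=false, Z=false}.
              branch 2.2.2.2 (add F ~Z, F ~X):
                ○ open, literals {X=true, Z=true}.
2 branches closed, 7 open.
Each open branch fixes some atoms; the unmentioned ones are free. Counting distinct full assignments: branch {X=true, Y=false} (Z) contributes 2 new; branch {X=false, Y=true} (Z) contributes 2 new; branch {Y=true} (X, Z) contributes 2 new; branch {X=true} (Y, Z) contributes 0 new; branch {X=false, Z=false} (Y) contributes 1 new; branch {X=false, Z=false} (Y) contributes 0 new; branch {X=true, Z=true} (Y) contributes 0 new. Total: 7.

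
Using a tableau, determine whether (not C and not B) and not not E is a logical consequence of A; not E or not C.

Initial set: {A; (not E or not C); not ((not C and not B) and not not E)}.
(not E or not C): β-rule — branch into not E  //  not C.
  branch 1 (add not E):
    not ((not C and not B) and not not E): β-rule — branch into not (not C and not B)  //  not not not E.
      branch 1.1 (add not (not C and not B)):
        not (not C and not B): β-rule — branch into not not C  //  not not B.
          branch 1.1.1 (add not not C):
            ○ open, literals {A=1, C=1, E=0}.
          branch 1.1.2 (add not not B):
            ○ open, literals {A=1, B=1, E=0}.
      branch 1.2 (add not not not E):
        not not not E: drop double negation, giving not E.
        ○ open, literals {A=1, E=0}.
  branch 2 (add not C):
    not ((not C and not B) and not not E): β-rule — branch into not (not C and not B)  //  not not not E.
      branch 2.1 (add not (not C and not B)):
        not (not C and not B): β-rule — branch into not not C  //  not not B.
          branch 2.1.1 (add not not C):
            × closes — contains both C and not C.
          branch 2.1.2 (add not not B):
            ○ open, literals {A=1, B=1, C=0}.
      branch 2.2 (add not not not E):
        not not not E: drop double negation, giving not E.
        ○ open, literals {A=1, C=0, E=0}.
1 branch closed, 5 open.
An open branch gives a countermodel: A=1, C=1, E=0 (unmentioned atoms arbitrary); the premises hold there but the conclusion fails.

No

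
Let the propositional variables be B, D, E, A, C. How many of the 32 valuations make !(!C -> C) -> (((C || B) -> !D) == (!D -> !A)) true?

24

Initial set: {(!(!C -> C) -> (((C || B) -> !D) == (!D -> !A)))}.
(!(!C -> C) -> (((C || B) -> !D) == (!D -> !A))): β-rule — branch into !!(!C -> C)  //  (((C || B) -> !D) == (!D -> !A)).
  branch 1 (add !!(!C -> C)):
    !!(!C -> C): β-rule — branch into !!C  //  C.
      branch 1.1 (add !!C):
        ○ open, literals {C=1}.
      branch 1.2 (add C):
        ○ open, literals {C=1}.
  branch 2 (add (((C || B) -> !D) == (!D -> !A))):
    (((C || B) -> !D) == (!D -> !A)): β-rule — branch into ((C || B) -> !D), (!D -> !A)  //  !((C || B) -> !D), !(!D -> !A).
      branch 2.1 (add ((C || B) -> !D), (!D -> !A)):
        ((C || B) -> !D): β-rule — branch into !(C || B)  //  !D.
          branch 2.1.1 (add !(C || B)):
            !(C || B): α-rule — add !C, !B.
            (!D -> !A): β-rule — branch into !!D  //  !A.
              branch 2.1.1.1 (add !!D):
                ○ open, literals {B=0, C=0, D=1}.
              branch 2.1.1.2 (add !A):
                ○ open, literals {A=0, B=0, C=0}.
          branch 2.1.2 (add !D):
            (!D -> !A): β-rule — branch into !!D  //  !A.
              branch 2.1.2.1 (add !!D):
                × closes — contains both D and !D.
              branch 2.1.2.2 (add !A):
                ○ open, literals {A=0, D=0}.
      branch 2.2 (add !((C || B) -> !D), !(!D -> !A)):
        !((C || B) -> !D): α-rule — add (C || B), !!D.
        !(!D -> !A): α-rule — add !D, !!A.
        × closes — contains both D and !D.
2 branches closed, 5 open.
Each open branch fixes some atoms; the unmentioned ones are free. Counting distinct full assignments: branch {C=1} (B, D, E, A) contributes 16 new; branch {C=1} (B, D, E, A) contributes 0 new; branch {B=0, C=0, D=1} (E, A) contributes 4 new; branch {A=0, B=0, C=0} (D, E) contributes 2 new; branch {A=0, D=0} (B, E, C) contributes 2 new. Total: 24.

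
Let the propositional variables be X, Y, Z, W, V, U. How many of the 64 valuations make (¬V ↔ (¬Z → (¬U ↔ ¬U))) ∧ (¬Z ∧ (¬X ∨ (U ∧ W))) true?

Initial set: {T ((¬V ↔ (¬Z → (¬U ↔ ¬U))) ∧ (¬Z ∧ (¬X ∨ (U ∧ W))))}.
T ((¬V ↔ (¬Z → (¬U ↔ ¬U))) ∧ (¬Z ∧ (¬X ∨ (U ∧ W)))): α-rule — add T (¬V ↔ (¬Z → (¬U ↔ ¬U))), T (¬Z ∧ (¬X ∨ (U ∧ W))).
T (¬Z ∧ (¬X ∨ (U ∧ W))): α-rule — add T ¬Z, T (¬X ∨ (U ∧ W)).
T (¬V ↔ (¬Z → (¬U ↔ ¬U))): β-rule — branch into T ¬V, T (¬Z → (¬U ↔ ¬U))  //  F ¬V, F (¬Z → (¬U ↔ ¬U)).
  branch 1 (add T ¬V, T (¬Z → (¬U ↔ ¬U))):
    T (¬X ∨ (U ∧ W)): β-rule — branch into T ¬X  //  T (U ∧ W).
      branch 1.1 (add T ¬X):
        T (¬Z → (¬U ↔ ¬U)): β-rule — branch into F ¬Z  //  T (¬U ↔ ¬U).
          branch 1.1.1 (add F ¬Z):
            × closes — contains both Z and ¬Z.
          branch 1.1.2 (add T (¬U ↔ ¬U)):
            T (¬U ↔ ¬U): β-rule — branch into T ¬U, T ¬U  //  F ¬U, F ¬U.
              branch 1.1.2.1 (add T ¬U, T ¬U):
                ○ open, literals {U=0, V=0, X=0, Z=0}.
              branch 1.1.2.2 (add F ¬U, F ¬U):
                ○ open, literals {U=1, V=0, X=0, Z=0}.
      branch 1.2 (add T (U ∧ W)):
        T (U ∧ W): α-rule — add T U, T W.
        T (¬Z → (¬U ↔ ¬U)): β-rule — branch into F ¬Z  //  T (¬U ↔ ¬U).
          branch 1.2.1 (add F ¬Z):
            × closes — contains both Z and ¬Z.
          branch 1.2.2 (add T (¬U ↔ ¬U)):
            T (¬U ↔ ¬U): β-rule — branch into T ¬U, T ¬U  //  F ¬U, F ¬U.
              branch 1.2.2.1 (add T ¬U, T ¬U):
                × closes — contains both U and ¬U.
              branch 1.2.2.2 (add F ¬U, F ¬U):
                ○ open, literals {U=1, V=0, W=1, Z=0}.
  branch 2 (add F ¬V, F (¬Z → (¬U ↔ ¬U))):
    F (¬Z → (¬U ↔ ¬U)): α-rule — add T ¬Z, F (¬U ↔ ¬U).
    T (¬X ∨ (U ∧ W)): β-rule — branch into T ¬X  //  T (U ∧ W).
      branch 2.1 (add T ¬X):
        F (¬U ↔ ¬U): β-rule — branch into T ¬U, F ¬U  //  F ¬U, T ¬U.
          branch 2.1.1 (add T ¬U, F ¬U):
            × closes — contains both U and ¬U.
          branch 2.1.2 (add F ¬U, T ¬U):
            × closes — contains both U and ¬U.
      branch 2.2 (add T (U ∧ W)):
        T (U ∧ W): α-rule — add T U, T W.
        F (¬U ↔ ¬U): β-rule — branch into T ¬U, F ¬U  //  F ¬U, T ¬U.
          branch 2.2.1 (add T ¬U, F ¬U):
            × closes — contains both U and ¬U.
          branch 2.2.2 (add F ¬U, T ¬U):
            × closes — contains both U and ¬U.
7 branches closed, 3 open.
Each open branch fixes some atoms; the unmentioned ones are free. Counting distinct full assignments: branch {U=0, V=0, X=0, Z=0} (Y, W) contributes 4 new; branch {U=1, V=0, X=0, Z=0} (Y, W) contributes 4 new; branch {U=1, V=0, W=1, Z=0} (X, Y) contributes 2 new. Total: 10.

10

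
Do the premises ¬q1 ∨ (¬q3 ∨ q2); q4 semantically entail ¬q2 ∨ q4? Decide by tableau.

Yes

Initial set: {(¬q1 ∨ (¬q3 ∨ q2)); q4; ¬(¬q2 ∨ q4)}.
¬(¬q2 ∨ q4): α-rule — add ¬¬q2, ¬q4.
× closes — contains both q4 and ¬q4.
All 1 branch closes.
Every branch closed, so the premises entail the conclusion.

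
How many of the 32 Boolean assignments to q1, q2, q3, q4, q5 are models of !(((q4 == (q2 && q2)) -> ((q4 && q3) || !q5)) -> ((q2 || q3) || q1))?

Initial set: {T !(((q4 == (q2 && q2)) -> ((q4 && q3) || !q5)) -> ((q2 || q3) || q1))}.
T !(((q4 == (q2 && q2)) -> ((q4 && q3) || !q5)) -> ((q2 || q3) || q1)): α-rule — add T ((q4 == (q2 && q2)) -> ((q4 && q3) || !q5)), F ((q2 || q3) || q1).
F ((q2 || q3) || q1): α-rule — add F (q2 || q3), F q1.
F (q2 || q3): α-rule — add F q2, F q3.
T ((q4 == (q2 && q2)) -> ((q4 && q3) || !q5)): β-rule — branch into F (q4 == (q2 && q2))  //  T ((q4 && q3) || !q5).
  branch 1 (add F (q4 == (q2 && q2))):
    F (q4 == (q2 && q2)): β-rule — branch into T q4, F (q2 && q2)  //  F q4, T (q2 && q2).
      branch 1.1 (add T q4, F (q2 && q2)):
        F (q2 && q2): β-rule — branch into F q2  //  F q2.
          branch 1.1.1 (add F q2):
            ○ open, literals {q1=0, q2=0, q3=0, q4=1}.
          branch 1.1.2 (add F q2):
            ○ open, literals {q1=0, q2=0, q3=0, q4=1}.
      branch 1.2 (add F q4, T (q2 && q2)):
        T (q2 && q2): α-rule — add T q2, T q2.
        × closes — contains both q2 and !q2.
  branch 2 (add T ((q4 && q3) || !q5)):
    T ((q4 && q3) || !q5): β-rule — branch into T (q4 && q3)  //  T !q5.
      branch 2.1 (add T (q4 && q3)):
        T (q4 && q3): α-rule — add T q4, T q3.
        × closes — contains both q3 and !q3.
      branch 2.2 (add T !q5):
        ○ open, literals {q1=0, q2=0, q3=0, q5=0}.
2 branches closed, 3 open.
Each open branch fixes some atoms; the unmentioned ones are free. Counting distinct full assignments: branch {q1=0, q2=0, q3=0, q4=1} (q5) contributes 2 new; branch {q1=0, q2=0, q3=0, q4=1} (q5) contributes 0 new; branch {q1=0, q2=0, q3=0, q5=0} (q4) contributes 1 new. Total: 3.

3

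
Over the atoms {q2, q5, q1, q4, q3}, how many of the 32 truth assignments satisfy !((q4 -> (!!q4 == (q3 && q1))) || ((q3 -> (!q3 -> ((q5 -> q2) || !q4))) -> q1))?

8

Initial set: {T !((q4 -> (!!q4 == (q3 && q1))) || ((q3 -> (!q3 -> ((q5 -> q2) || !q4))) -> q1))}.
T !((q4 -> (!!q4 == (q3 && q1))) || ((q3 -> (!q3 -> ((q5 -> q2) || !q4))) -> q1)): α-rule — add F (q4 -> (!!q4 == (q3 && q1))), F ((q3 -> (!q3 -> ((q5 -> q2) || !q4))) -> q1).
F (q4 -> (!!q4 == (q3 && q1))): α-rule — add T q4, F (!!q4 == (q3 && q1)).
F ((q3 -> (!q3 -> ((q5 -> q2) || !q4))) -> q1): α-rule — add T (q3 -> (!q3 -> ((q5 -> q2) || !q4))), F q1.
F (!!q4 == (q3 && q1)): β-rule — branch into T !!q4, F (q3 && q1)  //  F !!q4, T (q3 && q1).
  branch 1 (add T !!q4, F (q3 && q1)):
    T !!q4: drop double negation, giving T q4.
    T (q3 -> (!q3 -> ((q5 -> q2) || !q4))): β-rule — branch into F q3  //  T (!q3 -> ((q5 -> q2) || !q4)).
      branch 1.1 (add F q3):
        F (q3 && q1): β-rule — branch into F q3  //  F q1.
          branch 1.1.1 (add F q3):
            ○ open, literals {q1=0, q3=0, q4=1}.
          branch 1.1.2 (add F q1):
            ○ open, literals {q1=0, q3=0, q4=1}.
      branch 1.2 (add T (!q3 -> ((q5 -> q2) || !q4))):
        F (q3 && q1): β-rule — branch into F q3  //  F q1.
          branch 1.2.1 (add F q3):
            T (!q3 -> ((q5 -> q2) || !q4)): β-rule — branch into F !q3  //  T ((q5 -> q2) || !q4).
              branch 1.2.1.1 (add F !q3):
                × closes — contains both q3 and !q3.
              branch 1.2.1.2 (add T ((q5 -> q2) || !q4)):
                T ((q5 -> q2) || !q4): β-rule — branch into T (q5 -> q2)  //  T !q4.
                  branch 1.2.1.2.1 (add T (q5 -> q2)):
                    T (q5 -> q2): β-rule — branch into F q5  //  T q2.
                      branch 1.2.1.2.1.1 (add F q5):
                        ○ open, literals {q1=0, q3=0, q4=1, q5=0}.
                      branch 1.2.1.2.1.2 (add T q2):
                        ○ open, literals {q1=0, q2=1, q3=0, q4=1}.
                  branch 1.2.1.2.2 (add T !q4):
                    × closes — contains both q4 and !q4.
          branch 1.2.2 (add F q1):
            T (!q3 -> ((q5 -> q2) || !q4)): β-rule — branch into F !q3  //  T ((q5 -> q2) || !q4).
              branch 1.2.2.1 (add F !q3):
                ○ open, literals {q1=0, q3=1, q4=1}.
              branch 1.2.2.2 (add T ((q5 -> q2) || !q4)):
                T ((q5 -> q2) || !q4): β-rule — branch into T (q5 -> q2)  //  T !q4.
                  branch 1.2.2.2.1 (add T (q5 -> q2)):
                    T (q5 -> q2): β-rule — branch into F q5  //  T q2.
                      branch 1.2.2.2.1.1 (add F q5):
                        ○ open, literals {q1=0, q4=1, q5=0}.
                      branch 1.2.2.2.1.2 (add T q2):
                        ○ open, literals {q1=0, q2=1, q4=1}.
                  branch 1.2.2.2.2 (add T !q4):
                    × closes — contains both q4 and !q4.
  branch 2 (add F !!q4, T (q3 && q1)):
    F !!q4: drop double negation, giving F q4.
    × closes — contains both q4 and !q4.
4 branches closed, 7 open.
Each open branch fixes some atoms; the unmentioned ones are free. Counting distinct full assignments: branch {q1=0, q3=0, q4=1} (q2, q5) contributes 4 new; branch {q1=0, q3=0, q4=1} (q2, q5) contributes 0 new; branch {q1=0, q3=0, q4=1, q5=0} (q2) contributes 0 new; branch {q1=0, q2=1, q3=0, q4=1} (q5) contributes 0 new; branch {q1=0, q3=1, q4=1} (q2, q5) contributes 4 new; branch {q1=0, q4=1, q5=0} (q2, q3) contributes 0 new; branch {q1=0, q2=1, q4=1} (q5, q3) contributes 0 new. Total: 8.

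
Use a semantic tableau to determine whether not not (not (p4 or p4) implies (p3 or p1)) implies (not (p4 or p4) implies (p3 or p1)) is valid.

Assume the negation and expand:
Initial set: {not (not not (not (p4 or p4) implies (p3 or p1)) implies (not (p4 or p4) implies (p3 or p1)))}.
not (not not (not (p4 or p4) implies (p3 or p1)) implies (not (p4 or p4) implies (p3 or p1))): α-rule — add not not (not (p4 or p4) implies (p3 or p1)), not (not (p4 or p4) implies (p3 or p1)).
not not (not (p4 or p4) implies (p3 or p1)): drop double negation, giving (not (p4 or p4) implies (p3 or p1)).
not (not (p4 or p4) implies (p3 or p1)): α-rule — add not (p4 or p4), not (p3 or p1).
not (p4 or p4): α-rule — add not p4, not p4.
not (p3 or p1): α-rule — add not p3, not p1.
(not (p4 or p4) implies (p3 or p1)): β-rule — branch into not not (p4 or p4)  //  (p3 or p1).
  branch 1 (add not not (p4 or p4)):
    not not (p4 or p4): β-rule — branch into p4  //  p4.
      branch 1.1 (add p4):
        × closes — contains both p4 and not p4.
      branch 1.2 (add p4):
        × closes — contains both p4 and not p4.
  branch 2 (add (p3 or p1)):
    (p3 or p1): β-rule — branch into p3  //  p1.
      branch 2.1 (add p3):
        × closes — contains both p3 and not p3.
      branch 2.2 (add p1):
        × closes — contains both p1 and not p1.
All 4 branches close.
Every branch closed, so the negation is unsatisfiable and the formula is valid.

Valid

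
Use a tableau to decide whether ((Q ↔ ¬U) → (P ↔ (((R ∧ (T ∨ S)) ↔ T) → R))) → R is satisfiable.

Satisfiable

Initial set: {(((Q ↔ ¬U) → (P ↔ (((R ∧ (T ∨ S)) ↔ T) → R))) → R)}.
(((Q ↔ ¬U) → (P ↔ (((R ∧ (T ∨ S)) ↔ T) → R))) → R): β-rule — branch into ¬((Q ↔ ¬U) → (P ↔ (((R ∧ (T ∨ S)) ↔ T) → R)))  //  R.
  branch 1 (add ¬((Q ↔ ¬U) → (P ↔ (((R ∧ (T ∨ S)) ↔ T) → R)))):
    ¬((Q ↔ ¬U) → (P ↔ (((R ∧ (T ∨ S)) ↔ T) → R))): α-rule — add (Q ↔ ¬U), ¬(P ↔ (((R ∧ (T ∨ S)) ↔ T) → R)).
    (Q ↔ ¬U): β-rule — branch into Q, ¬U  //  ¬Q, ¬¬U.
      branch 1.1 (add Q, ¬U):
        ¬(P ↔ (((R ∧ (T ∨ S)) ↔ T) → R)): β-rule — branch into P, ¬(((R ∧ (T ∨ S)) ↔ T) → R)  //  ¬P, (((R ∧ (T ∨ S)) ↔ T) → R).
          branch 1.1.1 (add P, ¬(((R ∧ (T ∨ S)) ↔ T) → R)):
            ¬(((R ∧ (T ∨ S)) ↔ T) → R): α-rule — add ((R ∧ (T ∨ S)) ↔ T), ¬R.
            ((R ∧ (T ∨ S)) ↔ T): β-rule — branch into (R ∧ (T ∨ S)), T  //  ¬(R ∧ (T ∨ S)), ¬T.
              branch 1.1.1.1 (add (R ∧ (T ∨ S)), T):
                (R ∧ (T ∨ S)): α-rule — add R, (T ∨ S).
                × closes — contains both R and ¬R.
              branch 1.1.1.2 (add ¬(R ∧ (T ∨ S)), ¬T):
                ¬(R ∧ (T ∨ S)): β-rule — branch into ¬R  //  ¬(T ∨ S).
                  branch 1.1.1.2.1 (add ¬R):
                    ○ open, literals {P=1, Q=1, R=0, T=0, U=0}.
                  branch 1.1.1.2.2 (add ¬(T ∨ S)):
                    ¬(T ∨ S): α-rule — add ¬T, ¬S.
                    ○ open, literals {P=1, Q=1, R=0, S=0, T=0, U=0}.
          branch 1.1.2 (add ¬P, (((R ∧ (T ∨ S)) ↔ T) → R)):
            (((R ∧ (T ∨ S)) ↔ T) → R): β-rule — branch into ¬((R ∧ (T ∨ S)) ↔ T)  //  R.
              branch 1.1.2.1 (add ¬((R ∧ (T ∨ S)) ↔ T)):
                ¬((R ∧ (T ∨ S)) ↔ T): β-rule — branch into (R ∧ (T ∨ S)), ¬T  //  ¬(R ∧ (T ∨ S)), T.
                  branch 1.1.2.1.1 (add (R ∧ (T ∨ S)), ¬T):
                    (R ∧ (T ∨ S)): α-rule — add R, (T ∨ S).
                    (T ∨ S): β-rule — branch into T  //  S.
                      branch 1.1.2.1.1.1 (add T):
                        × closes — contains both T and ¬T.
                      branch 1.1.2.1.1.2 (add S):
                        ○ open, literals {P=0, Q=1, R=1, S=1, T=0, U=0}.
                  branch 1.1.2.1.2 (add ¬(R ∧ (T ∨ S)), T):
                    ¬(R ∧ (T ∨ S)): β-rule — branch into ¬R  //  ¬(T ∨ S).
                      branch 1.1.2.1.2.1 (add ¬R):
                        ○ open, literals {P=0, Q=1, R=0, T=1, U=0}.
                      branch 1.1.2.1.2.2 (add ¬(T ∨ S)):
                        ¬(T ∨ S): α-rule — add ¬T, ¬S.
                        × closes — contains both T and ¬T.
              branch 1.1.2.2 (add R):
                ○ open, literals {P=0, Q=1, R=1, U=0}.
      branch 1.2 (add ¬Q, ¬¬U):
        ¬(P ↔ (((R ∧ (T ∨ S)) ↔ T) → R)): β-rule — branch into P, ¬(((R ∧ (T ∨ S)) ↔ T) → R)  //  ¬P, (((R ∧ (T ∨ S)) ↔ T) → R).
          branch 1.2.1 (add P, ¬(((R ∧ (T ∨ S)) ↔ T) → R)):
            ¬(((R ∧ (T ∨ S)) ↔ T) → R): α-rule — add ((R ∧ (T ∨ S)) ↔ T), ¬R.
            ((R ∧ (T ∨ S)) ↔ T): β-rule — branch into (R ∧ (T ∨ S)), T  //  ¬(R ∧ (T ∨ S)), ¬T.
              branch 1.2.1.1 (add (R ∧ (T ∨ S)), T):
                (R ∧ (T ∨ S)): α-rule — add R, (T ∨ S).
                × closes — contains both R and ¬R.
              branch 1.2.1.2 (add ¬(R ∧ (T ∨ S)), ¬T):
                ¬(R ∧ (T ∨ S)): β-rule — branch into ¬R  //  ¬(T ∨ S).
                  branch 1.2.1.2.1 (add ¬R):
                    ○ open, literals {P=1, Q=0, R=0, T=0, U=1}.
                  branch 1.2.1.2.2 (add ¬(T ∨ S)):
                    ¬(T ∨ S): α-rule — add ¬T, ¬S.
                    ○ open, literals {P=1, Q=0, R=0, S=0, T=0, U=1}.
          branch 1.2.2 (add ¬P, (((R ∧ (T ∨ S)) ↔ T) → R)):
            (((R ∧ (T ∨ S)) ↔ T) → R): β-rule — branch into ¬((R ∧ (T ∨ S)) ↔ T)  //  R.
              branch 1.2.2.1 (add ¬((R ∧ (T ∨ S)) ↔ T)):
                ¬((R ∧ (T ∨ S)) ↔ T): β-rule — branch into (R ∧ (T ∨ S)), ¬T  //  ¬(R ∧ (T ∨ S)), T.
                  branch 1.2.2.1.1 (add (R ∧ (T ∨ S)), ¬T):
                    (R ∧ (T ∨ S)): α-rule — add R, (T ∨ S).
                    (T ∨ S): β-rule — branch into T  //  S.
                      branch 1.2.2.1.1.1 (add T):
                        × closes — contains both T and ¬T.
                      branch 1.2.2.1.1.2 (add S):
                        ○ open, literals {P=0, Q=0, R=1, S=1, T=0, U=1}.
                  branch 1.2.2.1.2 (add ¬(R ∧ (T ∨ S)), T):
                    ¬(R ∧ (T ∨ S)): β-rule — branch into ¬R  //  ¬(T ∨ S).
                      branch 1.2.2.1.2.1 (add ¬R):
                        ○ open, literals {P=0, Q=0, R=0, T=1, U=1}.
                      branch 1.2.2.1.2.2 (add ¬(T ∨ S)):
                        ¬(T ∨ S): α-rule — add ¬T, ¬S.
                        × closes — contains both T and ¬T.
              branch 1.2.2.2 (add R):
                ○ open, literals {P=0, Q=0, R=1, U=1}.
  branch 2 (add R):
    ○ open, literals {R=1}.
6 branches closed, 11 open.
An open branch gives a satisfying assignment: P=1, Q=1, R=0, T=0, U=0.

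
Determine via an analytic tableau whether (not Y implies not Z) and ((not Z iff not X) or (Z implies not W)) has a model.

Satisfiable

Initial set: {((not Y implies not Z) and ((not Z iff not X) or (Z implies not W)))}.
((not Y implies not Z) and ((not Z iff not X) or (Z implies not W))): α-rule — add (not Y implies not Z), ((not Z iff not X) or (Z implies not W)).
(not Y implies not Z): β-rule — branch into not not Y  //  not Z.
  branch 1 (add not not Y):
    ((not Z iff not X) or (Z implies not W)): β-rule — branch into (not Z iff not X)  //  (Z implies not W).
      branch 1.1 (add (not Z iff not X)):
        (not Z iff not X): β-rule — branch into not Z, not X  //  not not Z, not not X.
          branch 1.1.1 (add not Z, not X):
            ○ open, literals {X=F, Y=T, Z=F}.
          branch 1.1.2 (add not not Z, not not X):
            ○ open, literals {X=T, Y=T, Z=T}.
      branch 1.2 (add (Z implies not W)):
        (Z implies not W): β-rule — branch into not Z  //  not W.
          branch 1.2.1 (add not Z):
            ○ open, literals {Y=T, Z=F}.
          branch 1.2.2 (add not W):
            ○ open, literals {W=F, Y=T}.
  branch 2 (add not Z):
    ((not Z iff not X) or (Z implies not W)): β-rule — branch into (not Z iff not X)  //  (Z implies not W).
      branch 2.1 (add (not Z iff not X)):
        (not Z iff not X): β-rule — branch into not Z, not X  //  not not Z, not not X.
          branch 2.1.1 (add not Z, not X):
            ○ open, literals {X=F, Z=F}.
          branch 2.1.2 (add not not Z, not not X):
            × closes — contains both Z and not Z.
      branch 2.2 (add (Z implies not W)):
        (Z implies not W): β-rule — branch into not Z  //  not W.
          branch 2.2.1 (add not Z):
            ○ open, literals {Z=F}.
          branch 2.2.2 (add not W):
            ○ open, literals {W=F, Z=F}.
1 branch closed, 7 open.
An open branch gives a satisfying assignment: X=F, Y=T, Z=F.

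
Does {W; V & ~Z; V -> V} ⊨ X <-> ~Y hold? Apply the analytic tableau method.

Initial set: {W; (V & ~Z); (V -> V); ~(X <-> ~Y)}.
(V & ~Z): α-rule — add V, ~Z.
(V -> V): β-rule — branch into ~V  //  V.
  branch 1 (add ~V):
    × closes — contains both V and ~V.
  branch 2 (add V):
    ~(X <-> ~Y): β-rule — branch into X, ~~Y  //  ~X, ~Y.
      branch 2.1 (add X, ~~Y):
        ○ open, literals {V=1, W=1, X=1, Y=1, Z=0}.
      branch 2.2 (add ~X, ~Y):
        ○ open, literals {V=1, W=1, X=0, Y=0, Z=0}.
1 branch closed, 2 open.
An open branch gives a countermodel: V=1, W=1, X=1, Y=1, Z=0 (unmentioned atoms arbitrary); the premises hold there but the conclusion fails.

No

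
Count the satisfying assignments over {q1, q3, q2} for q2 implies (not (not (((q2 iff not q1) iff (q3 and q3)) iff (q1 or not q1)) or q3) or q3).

7

Initial set: {(q2 implies (not (not (((q2 iff not q1) iff (q3 and q3)) iff (q1 or not q1)) or q3) or q3))}.
(q2 implies (not (not (((q2 iff not q1) iff (q3 and q3)) iff (q1 or not q1)) or q3) or q3)): β-rule — branch into not q2  //  (not (not (((q2 iff not q1) iff (q3 and q3)) iff (q1 or not q1)) or q3) or q3).
  branch 1 (add not q2):
    ○ open, literals {q2=false}.
  branch 2 (add (not (not (((q2 iff not q1) iff (q3 and q3)) iff (q1 or not q1)) or q3) or q3)):
    (not (not (((q2 iff not q1) iff (q3 and q3)) iff (q1 or not q1)) or q3) or q3): β-rule — branch into not (not (((q2 iff not q1) iff (q3 and q3)) iff (q1 or not q1)) or q3)  //  q3.
      branch 2.1 (add not (not (((q2 iff not q1) iff (q3 and q3)) iff (q1 or not q1)) or q3)):
        not (not (((q2 iff not q1) iff (q3 and q3)) iff (q1 or not q1)) or q3): α-rule — add not not (((q2 iff not q1) iff (q3 and q3)) iff (q1 or not q1)), not q3.
        not not (((q2 iff not q1) iff (q3 and q3)) iff (q1 or not q1)): β-rule — branch into ((q2 iff not q1) iff (q3 and q3)), (q1 or not q1)  //  not ((q2 iff not q1) iff (q3 and q3)), not (q1 or not q1).
          branch 2.1.1 (add ((q2 iff not q1) iff (q3 and q3)), (q1 or not q1)):
            ((q2 iff not q1) iff (q3 and q3)): β-rule — branch into (q2 iff not q1), (q3 and q3)  //  not (q2 iff not q1), not (q3 and q3).
              branch 2.1.1.1 (add (q2 iff not q1), (q3 and q3)):
                (q3 and q3): α-rule — add q3, q3.
                × closes — contains both q3 and not q3.
              branch 2.1.1.2 (add not (q2 iff not q1), not (q3 and q3)):
                (q1 or not q1): β-rule — branch into q1  //  not q1.
                  branch 2.1.1.2.1 (add q1):
                    not (q2 iff not q1): β-rule — branch into q2, not not q1  //  not q2, not q1.
                      branch 2.1.1.2.1.1 (add q2, not not q1):
                        not (q3 and q3): β-rule — branch into not q3  //  not q3.
                          branch 2.1.1.2.1.1.1 (add not q3):
                            ○ open, literals {q1=true, q2=true, q3=false}.
                          branch 2.1.1.2.1.1.2 (add not q3):
                            ○ open, literals {q1=true, q2=true, q3=false}.
                      branch 2.1.1.2.1.2 (add not q2, not q1):
                        × closes — contains both q1 and not q1.
                  branch 2.1.1.2.2 (add not q1):
                    not (q2 iff not q1): β-rule — branch into q2, not not q1  //  not q2, not q1.
                      branch 2.1.1.2.2.1 (add q2, not not q1):
                        × closes — contains both q1 and not q1.
                      branch 2.1.1.2.2.2 (add not q2, not q1):
                        not (q3 and q3): β-rule — branch into not q3  //  not q3.
                          branch 2.1.1.2.2.2.1 (add not q3):
                            ○ open, literals {q1=false, q2=false, q3=false}.
                          branch 2.1.1.2.2.2.2 (add not q3):
                            ○ open, literals {q1=false, q2=false, q3=false}.
          branch 2.1.2 (add not ((q2 iff not q1) iff (q3 and q3)), not (q1 or not q1)):
            not (q1 or not q1): α-rule — add not q1, not not q1.
            × closes — contains both q1 and not q1.
      branch 2.2 (add q3):
        ○ open, literals {q3=true}.
4 branches closed, 6 open.
Each open branch fixes some atoms; the unmentioned ones are free. Counting distinct full assignments: branch {q2=false} (q1, q3) contributes 4 new; branch {q1=true, q2=true, q3=false} (none free) contributes 1 new; branch {q1=true, q2=true, q3=false} (none free) contributes 0 new; branch {q1=false, q2=false, q3=false} (none free) contributes 0 new; branch {q1=false, q2=false, q3=false} (none free) contributes 0 new; branch {q3=true} (q1, q2) contributes 2 new. Total: 7.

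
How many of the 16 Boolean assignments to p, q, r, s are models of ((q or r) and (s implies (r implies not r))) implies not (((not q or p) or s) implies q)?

10

Initial set: {(((q or r) and (s implies (r implies not r))) implies not (((not q or p) or s) implies q))}.
(((q or r) and (s implies (r implies not r))) implies not (((not q or p) or s) implies q)): β-rule — branch into not ((q or r) and (s implies (r implies not r)))  //  not (((not q or p) or s) implies q).
  branch 1 (add not ((q or r) and (s implies (r implies not r)))):
    not ((q or r) and (s implies (r implies not r))): β-rule — branch into not (q or r)  //  not (s implies (r implies not r)).
      branch 1.1 (add not (q or r)):
        not (q or r): α-rule — add not q, not r.
        ○ open, literals {q=false, r=false}.
      branch 1.2 (add not (s implies (r implies not r))):
        not (s implies (r implies not r)): α-rule — add s, not (r implies not r).
        not (r implies not r): α-rule — add r, not not r.
        ○ open, literals {r=true, s=true}.
  branch 2 (add not (((not q or p) or s) implies q)):
    not (((not q or p) or s) implies q): α-rule — add ((not q or p) or s), not q.
    ((not q or p) or s): β-rule — branch into (not q or p)  //  s.
      branch 2.1 (add (not q or p)):
        (not q or p): β-rule — branch into not q  //  p.
          branch 2.1.1 (add not q):
            ○ open, literals {q=false}.
          branch 2.1.2 (add p):
            ○ open, literals {p=true, q=false}.
      branch 2.2 (add s):
        ○ open, literals {q=false, s=true}.
0 branches closed, 5 open.
Each open branch fixes some atoms; the unmentioned ones are free. Counting distinct full assignments: branch {q=false, r=false} (p, s) contributes 4 new; branch {r=true, s=true} (p, q) contributes 4 new; branch {q=false} (p, r, s) contributes 2 new; branch {p=true, q=false} (r, s) contributes 0 new; branch {q=false, s=true} (p, r) contributes 0 new. Total: 10.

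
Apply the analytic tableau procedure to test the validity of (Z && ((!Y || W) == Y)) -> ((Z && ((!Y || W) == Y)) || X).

Valid

Assume the negation and expand:
Initial set: {!((Z && ((!Y || W) == Y)) -> ((Z && ((!Y || W) == Y)) || X))}.
!((Z && ((!Y || W) == Y)) -> ((Z && ((!Y || W) == Y)) || X)): α-rule — add (Z && ((!Y || W) == Y)), !((Z && ((!Y || W) == Y)) || X).
(Z && ((!Y || W) == Y)): α-rule — add Z, ((!Y || W) == Y).
!((Z && ((!Y || W) == Y)) || X): α-rule — add !(Z && ((!Y || W) == Y)), !X.
((!Y || W) == Y): β-rule — branch into (!Y || W), Y  //  !(!Y || W), !Y.
  branch 1 (add (!Y || W), Y):
    !(Z && ((!Y || W) == Y)): β-rule — branch into !Z  //  !((!Y || W) == Y).
      branch 1.1 (add !Z):
        × closes — contains both Z and !Z.
      branch 1.2 (add !((!Y || W) == Y)):
        (!Y || W): β-rule — branch into !Y  //  W.
          branch 1.2.1 (add !Y):
            × closes — contains both Y and !Y.
          branch 1.2.2 (add W):
            !((!Y || W) == Y): β-rule — branch into (!Y || W), !Y  //  !(!Y || W), Y.
              branch 1.2.2.1 (add (!Y || W), !Y):
                × closes — contains both Y and !Y.
              branch 1.2.2.2 (add !(!Y || W), Y):
                !(!Y || W): α-rule — add !!Y, !W.
                × closes — contains both W and !W.
  branch 2 (add !(!Y || W), !Y):
    !(!Y || W): α-rule — add !!Y, !W.
    × closes — contains both Y and !Y.
All 5 branches close.
Every branch closed, so the negation is unsatisfiable and the formula is valid.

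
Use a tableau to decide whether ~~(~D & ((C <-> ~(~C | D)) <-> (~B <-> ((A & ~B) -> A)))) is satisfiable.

Satisfiable

Initial set: {~~(~D & ((C <-> ~(~C | D)) <-> (~B <-> ((A & ~B) -> A))))}.
~~(~D & ((C <-> ~(~C | D)) <-> (~B <-> ((A & ~B) -> A)))): drop double negation, giving (~D & ((C <-> ~(~C | D)) <-> (~B <-> ((A & ~B) -> A)))).
(~D & ((C <-> ~(~C | D)) <-> (~B <-> ((A & ~B) -> A)))): α-rule — add ~D, ((C <-> ~(~C | D)) <-> (~B <-> ((A & ~B) -> A))).
((C <-> ~(~C | D)) <-> (~B <-> ((A & ~B) -> A))): β-rule — branch into (C <-> ~(~C | D)), (~B <-> ((A & ~B) -> A))  //  ~(C <-> ~(~C | D)), ~(~B <-> ((A & ~B) -> A)).
  branch 1 (add (C <-> ~(~C | D)), (~B <-> ((A & ~B) -> A))):
    (C <-> ~(~C | D)): β-rule — branch into C, ~(~C | D)  //  ~C, ~~(~C | D).
      branch 1.1 (add C, ~(~C | D)):
        ~(~C | D): α-rule — add ~~C, ~D.
        (~B <-> ((A & ~B) -> A)): β-rule — branch into ~B, ((A & ~B) -> A)  //  ~~B, ~((A & ~B) -> A).
          branch 1.1.1 (add ~B, ((A & ~B) -> A)):
            ((A & ~B) -> A): β-rule — branch into ~(A & ~B)  //  A.
              branch 1.1.1.1 (add ~(A & ~B)):
                ~(A & ~B): β-rule — branch into ~A  //  ~~B.
                  branch 1.1.1.1.1 (add ~A):
                    ○ open, literals {A=false, B=false, C=true, D=false}.
                  branch 1.1.1.1.2 (add ~~B):
                    × closes — contains both B and ~B.
              branch 1.1.1.2 (add A):
                ○ open, literals {A=true, B=false, C=true, D=false}.
          branch 1.1.2 (add ~~B, ~((A & ~B) -> A)):
            ~((A & ~B) -> A): α-rule — add (A & ~B), ~A.
            (A & ~B): α-rule — add A, ~B.
            × closes — contains both A and ~A.
      branch 1.2 (add ~C, ~~(~C | D)):
        (~B <-> ((A & ~B) -> A)): β-rule — branch into ~B, ((A & ~B) -> A)  //  ~~B, ~((A & ~B) -> A).
          branch 1.2.1 (add ~B, ((A & ~B) -> A)):
            ~~(~C | D): β-rule — branch into ~C  //  D.
              branch 1.2.1.1 (add ~C):
                ((A & ~B) -> A): β-rule — branch into ~(A & ~B)  //  A.
                  branch 1.2.1.1.1 (add ~(A & ~B)):
                    ~(A & ~B): β-rule — branch into ~A  //  ~~B.
                      branch 1.2.1.1.1.1 (add ~A):
                        ○ open, literals {A=false, B=false, C=false, D=false}.
                      branch 1.2.1.1.1.2 (add ~~B):
                        × closes — contains both B and ~B.
                  branch 1.2.1.1.2 (add A):
                    ○ open, literals {A=true, B=false, C=false, D=false}.
              branch 1.2.1.2 (add D):
                × closes — contains both D and ~D.
          branch 1.2.2 (add ~~B, ~((A & ~B) -> A)):
            ~((A & ~B) -> A): α-rule — add (A & ~B), ~A.
            (A & ~B): α-rule — add A, ~B.
            × closes — contains both A and ~A.
  branch 2 (add ~(C <-> ~(~C | D)), ~(~B <-> ((A & ~B) -> A))):
    ~(C <-> ~(~C | D)): β-rule — branch into C, ~~(~C | D)  //  ~C, ~(~C | D).
      branch 2.1 (add C, ~~(~C | D)):
        ~(~B <-> ((A & ~B) -> A)): β-rule — branch into ~B, ~((A & ~B) -> A)  //  ~~B, ((A & ~B) -> A).
          branch 2.1.1 (add ~B, ~((A & ~B) -> A)):
            ~((A & ~B) -> A): α-rule — add (A & ~B), ~A.
            (A & ~B): α-rule — add A, ~B.
            × closes — contains both A and ~A.
          branch 2.1.2 (add ~~B, ((A & ~B) -> A)):
            ~~(~C | D): β-rule — branch into ~C  //  D.
              branch 2.1.2.1 (add ~C):
                × closes — contains both C and ~C.
              branch 2.1.2.2 (add D):
                × closes — contains both D and ~D.
      branch 2.2 (add ~C, ~(~C | D)):
        ~(~C | D): α-rule — add ~~C, ~D.
        × closes — contains both C and ~C.
9 branches closed, 4 open.
An open branch gives a satisfying assignment: A=false, B=false, C=true, D=false.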